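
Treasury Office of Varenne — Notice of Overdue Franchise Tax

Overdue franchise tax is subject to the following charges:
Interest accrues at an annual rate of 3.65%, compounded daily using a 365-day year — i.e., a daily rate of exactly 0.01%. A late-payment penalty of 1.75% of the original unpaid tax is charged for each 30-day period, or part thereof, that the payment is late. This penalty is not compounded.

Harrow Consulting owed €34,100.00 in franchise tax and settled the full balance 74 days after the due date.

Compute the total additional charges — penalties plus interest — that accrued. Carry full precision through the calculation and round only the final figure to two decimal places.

€2,043.51

Penalty periods: ⌈74/30⌉ = 3; penalty = 3 × 1.75% × €34,100.00 = €1,790.25
Interest: €34,100.00 × ((1 + 0.0001)^74 − 1) = €34,100.00 × 0.00742707… = €253.2633…
Penalties + interest = €1,790.2500 + €253.2633… = €2,043.51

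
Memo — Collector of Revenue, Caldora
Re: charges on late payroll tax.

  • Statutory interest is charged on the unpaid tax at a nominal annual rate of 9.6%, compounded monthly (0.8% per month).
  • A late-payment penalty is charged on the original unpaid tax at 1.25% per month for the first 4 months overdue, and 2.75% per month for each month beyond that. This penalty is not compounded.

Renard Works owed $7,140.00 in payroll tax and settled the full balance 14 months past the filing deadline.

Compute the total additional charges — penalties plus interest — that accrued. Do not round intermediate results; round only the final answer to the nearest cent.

Penalty, months 1–4: 4 × 1.25% × $7,140.00 = $357.00
Penalty, months 5–14: 10 × 2.75% × $7,140.00 = $1,963.50
Interest: $7,140.00 × ((1 + 0.008)^14 − 1) = $7,140.00 × 0.1180145… = $842.6238…
Penalties + interest = $2,320.5000 + $842.6238… = $3,163.12

$3,163.12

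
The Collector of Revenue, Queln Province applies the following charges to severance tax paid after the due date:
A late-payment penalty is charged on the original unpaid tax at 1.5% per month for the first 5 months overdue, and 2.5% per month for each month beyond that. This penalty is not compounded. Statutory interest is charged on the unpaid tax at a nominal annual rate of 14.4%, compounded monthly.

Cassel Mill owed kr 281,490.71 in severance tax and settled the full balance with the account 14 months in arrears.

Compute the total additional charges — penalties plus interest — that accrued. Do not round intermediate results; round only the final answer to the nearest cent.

kr 135,609.35

Penalty, months 1–5: 5 × 1.5% × kr 281,490.71 = kr 21,111.80…
Penalty, months 6–14: 9 × 2.5% × kr 281,490.71 = kr 63,335.41…
Interest (14.4%/yr ÷ 12 = 1.2%/month): kr 281,490.71 × ((1 + 0.012)^14 − 1) = kr 51,162.1346…
Penalties + interest = kr 84,447.2130 + kr 51,162.1346… = kr 135,609.35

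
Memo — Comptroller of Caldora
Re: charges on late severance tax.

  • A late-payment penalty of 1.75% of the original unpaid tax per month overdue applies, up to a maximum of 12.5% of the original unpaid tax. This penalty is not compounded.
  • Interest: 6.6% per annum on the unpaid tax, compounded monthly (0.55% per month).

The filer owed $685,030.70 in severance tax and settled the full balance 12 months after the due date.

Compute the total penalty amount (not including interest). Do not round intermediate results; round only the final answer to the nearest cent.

$85,628.84

Penalty (uncapped): 12 × 1.75% × $685,030.70 = $143,856.45…; cap = 12.5% × $685,030.70 = $85,628.84… → penalty = $85,628.84…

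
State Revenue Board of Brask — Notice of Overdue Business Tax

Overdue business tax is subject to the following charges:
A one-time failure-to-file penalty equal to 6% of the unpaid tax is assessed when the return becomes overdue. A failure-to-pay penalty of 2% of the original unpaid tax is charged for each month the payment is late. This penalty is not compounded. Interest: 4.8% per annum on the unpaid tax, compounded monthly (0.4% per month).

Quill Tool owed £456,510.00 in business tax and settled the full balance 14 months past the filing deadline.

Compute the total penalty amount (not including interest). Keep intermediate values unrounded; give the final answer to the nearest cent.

£155,213.40

Failure-to-file penalty: 6% × £456,510.00 = £27,390.60
Failure-to-pay penalty: 14 × 2% × £456,510.00 = £127,822.80
Total penalty = £27,390.60 + £127,822.80 = £155,213.40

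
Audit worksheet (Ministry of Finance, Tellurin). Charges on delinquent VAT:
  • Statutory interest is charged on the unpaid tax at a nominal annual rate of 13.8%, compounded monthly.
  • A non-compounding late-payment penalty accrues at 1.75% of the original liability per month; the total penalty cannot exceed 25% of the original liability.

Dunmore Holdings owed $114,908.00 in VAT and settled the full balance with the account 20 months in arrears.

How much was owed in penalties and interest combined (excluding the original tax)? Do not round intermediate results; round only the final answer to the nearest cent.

$58,252.52

Penalty (uncapped): 20 × 1.75% × $114,908.00 = $40,217.80; cap = 25% × $114,908.00 = $28,727.00 → penalty = $28,727.00
Interest (13.8%/yr ÷ 12 = 1.15%/month): $114,908.00 × ((1 + 0.0115)^20 − 1) = $29,525.5241…
Penalties + interest = $28,727.0000 + $29,525.5241… = $58,252.52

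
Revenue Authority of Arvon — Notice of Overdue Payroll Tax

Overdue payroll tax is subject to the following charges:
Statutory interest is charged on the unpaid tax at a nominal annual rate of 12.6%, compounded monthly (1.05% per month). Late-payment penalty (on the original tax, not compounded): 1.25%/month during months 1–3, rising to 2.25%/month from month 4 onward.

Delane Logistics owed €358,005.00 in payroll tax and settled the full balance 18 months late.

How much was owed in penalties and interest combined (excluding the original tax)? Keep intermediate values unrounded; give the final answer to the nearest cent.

€208,305.63

Penalty, months 1–3: 3 × 1.25% × €358,005.00 = €13,425.19…
Penalty, months 4–18: 15 × 2.25% × €358,005.00 = €120,826.69…
Interest: €358,005.00 × ((1 + 0.0105)^18 − 1) = €358,005.00 × 0.2068512… = €74,053.7586…
Penalties + interest = €134,251.8750 + €74,053.7586… = €208,305.63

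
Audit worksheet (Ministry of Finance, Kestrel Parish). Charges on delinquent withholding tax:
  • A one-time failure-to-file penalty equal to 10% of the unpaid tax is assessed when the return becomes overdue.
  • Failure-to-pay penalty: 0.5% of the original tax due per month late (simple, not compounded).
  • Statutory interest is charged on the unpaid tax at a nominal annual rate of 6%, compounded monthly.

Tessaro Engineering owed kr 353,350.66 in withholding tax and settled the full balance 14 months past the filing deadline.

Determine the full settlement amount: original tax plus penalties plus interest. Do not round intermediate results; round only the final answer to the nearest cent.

Failure-to-file penalty: 10% × kr 353,350.66 = kr 35,335.07…
Failure-to-pay penalty: 14 × 0.5% × kr 353,350.66 = kr 24,734.55…
Interest (6%/yr ÷ 12 = 0.5%/month): kr 353,350.66 × ((1 + 0.005)^14 − 1) = kr 25,554.7197…
Total = kr 353,350.66 + kr 60,069.6122 + kr 25,554.7197… = kr 438,974.99

kr 438,974.99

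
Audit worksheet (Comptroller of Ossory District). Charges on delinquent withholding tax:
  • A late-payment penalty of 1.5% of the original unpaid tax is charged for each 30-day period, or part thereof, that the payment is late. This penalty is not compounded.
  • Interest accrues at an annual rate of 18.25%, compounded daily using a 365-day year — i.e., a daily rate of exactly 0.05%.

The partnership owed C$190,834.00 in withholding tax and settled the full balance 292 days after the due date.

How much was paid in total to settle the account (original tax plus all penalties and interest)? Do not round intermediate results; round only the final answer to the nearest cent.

C$249,449.42

Penalty periods: ⌈292/30⌉ = 10; penalty = 10 × 1.5% × C$190,834.00 = C$28,625.10
Interest: C$190,834.00 × ((1 + 0.0005)^292 − 1) = C$190,834.00 × 0.15715397… = C$29,990.3198…
Total = C$190,834.00 + C$28,625.1000 + C$29,990.3198… = C$249,449.42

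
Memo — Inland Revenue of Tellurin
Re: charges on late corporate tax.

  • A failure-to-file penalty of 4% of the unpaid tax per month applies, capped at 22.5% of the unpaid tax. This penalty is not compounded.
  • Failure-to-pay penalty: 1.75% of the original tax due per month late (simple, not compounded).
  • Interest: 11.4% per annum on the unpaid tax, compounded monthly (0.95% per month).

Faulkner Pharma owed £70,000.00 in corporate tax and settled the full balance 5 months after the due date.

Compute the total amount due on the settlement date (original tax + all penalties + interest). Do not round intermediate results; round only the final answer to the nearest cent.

Failure-to-file: 5 × 4% × £70,000.00 = £14,000.00 (under the 22.5% cap)
Failure-to-pay penalty = 1.75% × £70,000.00 × 5 mo = £6,125.00
Interest: £70,000.00 × ((1 + 0.0095)^5 − 1) = £70,000.00 × 0.0484111… = £3,388.7780…
Total = £70,000.00 + £20,125.0000 + £3,388.7780… = £93,513.78

£93,513.78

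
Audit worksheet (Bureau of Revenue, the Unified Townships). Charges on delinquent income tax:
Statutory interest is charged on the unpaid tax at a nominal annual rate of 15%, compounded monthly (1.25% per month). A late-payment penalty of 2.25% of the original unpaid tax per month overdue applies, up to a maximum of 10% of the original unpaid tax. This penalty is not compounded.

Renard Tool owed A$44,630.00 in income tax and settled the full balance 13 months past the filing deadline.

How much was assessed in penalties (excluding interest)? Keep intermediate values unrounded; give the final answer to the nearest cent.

Penalty (uncapped): 13 × 2.25% × A$44,630.00 = A$13,054.28…; cap = 10% × A$44,630.00 = A$4,463.00 → penalty = A$4,463.00

A$4,463.00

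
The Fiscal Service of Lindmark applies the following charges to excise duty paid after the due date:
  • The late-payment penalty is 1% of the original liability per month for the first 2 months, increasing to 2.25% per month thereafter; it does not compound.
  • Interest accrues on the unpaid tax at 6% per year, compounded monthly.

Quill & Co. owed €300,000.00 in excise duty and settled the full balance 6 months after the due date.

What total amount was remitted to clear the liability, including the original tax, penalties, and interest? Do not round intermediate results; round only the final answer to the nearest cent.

€342,113.25

Penalty, months 1–2: 2 × 1% × €300,000.00 = €6,000.00
Penalty, months 3–6: 4 × 2.25% × €300,000.00 = €27,000.00
Interest (6%/yr ÷ 12 = 0.5%/month): €300,000.00 × ((1 + 0.005)^6 − 1) = €9,113.2528…
Total = €300,000.00 + €33,000.0000 + €9,113.2528… = €342,113.25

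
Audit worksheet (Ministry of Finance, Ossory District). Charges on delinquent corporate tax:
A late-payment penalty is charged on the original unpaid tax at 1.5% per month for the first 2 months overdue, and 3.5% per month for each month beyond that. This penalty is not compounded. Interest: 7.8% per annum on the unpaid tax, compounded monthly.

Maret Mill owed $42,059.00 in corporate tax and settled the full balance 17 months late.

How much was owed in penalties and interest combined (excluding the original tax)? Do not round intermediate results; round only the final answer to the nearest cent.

Penalty, months 1–2: 2 × 1.5% × $42,059.00 = $1,261.77
Penalty, months 3–17: 15 × 3.5% × $42,059.00 = $22,080.98…
Interest (7.8%/yr ÷ 12 = 0.65%/month): $42,059.00 × ((1 + 0.0065)^17 − 1) = $4,897.2266…
Penalties + interest = $23,342.7450 + $4,897.2266… = $28,239.97

$28,239.97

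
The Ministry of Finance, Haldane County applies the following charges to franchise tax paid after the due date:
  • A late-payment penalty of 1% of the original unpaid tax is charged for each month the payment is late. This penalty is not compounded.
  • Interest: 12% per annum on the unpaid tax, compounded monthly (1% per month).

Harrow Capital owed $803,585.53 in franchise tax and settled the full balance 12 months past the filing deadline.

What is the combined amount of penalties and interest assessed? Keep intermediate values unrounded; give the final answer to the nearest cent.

$198,345.02

Late-payment penalty = 1% × $803,585.53 × 12 mo = $96,430.26…
Interest: $803,585.53 × ((1 + 0.01)^12 − 1) = $803,585.53 × 0.1268250… = $101,914.7591…
Penalties + interest = $96,430.2636 + $101,914.7591… = $198,345.02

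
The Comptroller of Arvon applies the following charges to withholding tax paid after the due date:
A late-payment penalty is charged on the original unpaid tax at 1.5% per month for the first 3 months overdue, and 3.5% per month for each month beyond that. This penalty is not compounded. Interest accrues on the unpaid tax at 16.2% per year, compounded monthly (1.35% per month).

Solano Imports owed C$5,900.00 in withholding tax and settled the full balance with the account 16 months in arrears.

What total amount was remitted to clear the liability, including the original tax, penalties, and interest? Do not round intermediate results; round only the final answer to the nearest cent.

C$10,261.93

Penalty, months 1–3: 3 × 1.5% × C$5,900.00 = C$265.50
Penalty, months 4–16: 13 × 3.5% × C$5,900.00 = C$2,684.50
Interest: C$5,900.00 × ((1 + 0.0135)^16 − 1) = C$5,900.00 × 0.2393103… = C$1,411.9306…
Total = C$5,900.00 + C$2,950.0000 + C$1,411.9306… = C$10,261.93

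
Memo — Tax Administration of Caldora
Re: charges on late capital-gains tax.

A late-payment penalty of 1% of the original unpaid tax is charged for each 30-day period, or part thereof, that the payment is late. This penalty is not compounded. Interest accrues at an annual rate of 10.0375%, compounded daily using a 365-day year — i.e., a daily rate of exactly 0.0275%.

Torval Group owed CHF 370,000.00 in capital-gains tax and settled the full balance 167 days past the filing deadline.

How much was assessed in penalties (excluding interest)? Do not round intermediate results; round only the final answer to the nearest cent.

Penalty periods: ⌈167/30⌉ = 6; penalty = 6 × 1% × CHF 370,000.00 = CHF 22,200.00

CHF 22,200.00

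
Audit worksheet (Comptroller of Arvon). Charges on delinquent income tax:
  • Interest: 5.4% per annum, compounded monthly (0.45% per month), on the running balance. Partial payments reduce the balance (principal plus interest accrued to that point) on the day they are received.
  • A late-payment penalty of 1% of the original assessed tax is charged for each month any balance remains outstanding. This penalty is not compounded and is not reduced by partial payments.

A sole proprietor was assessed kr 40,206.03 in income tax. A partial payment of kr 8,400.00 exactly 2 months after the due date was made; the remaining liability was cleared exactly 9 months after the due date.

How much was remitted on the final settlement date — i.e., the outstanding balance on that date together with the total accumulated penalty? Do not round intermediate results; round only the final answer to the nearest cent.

kr 36,814.34

Balance at month 2: kr 40,206.0300 × (1 + 0.0045)^2 = kr 40,568.6984…
After kr 8,400.00 payment: kr 40,568.6984… − kr 8,400.00 = kr 32,168.6984…
Balance at month 9: kr 32,168.6984… × (1 + 0.0045)^7 = kr 33,195.7952…
Penalty: 9 × 1% × kr 40,206.03 = kr 3,618.54…
Final settlement = outstanding balance + penalty = kr 33,195.7952… + kr 3,618.54… = kr 36,814.34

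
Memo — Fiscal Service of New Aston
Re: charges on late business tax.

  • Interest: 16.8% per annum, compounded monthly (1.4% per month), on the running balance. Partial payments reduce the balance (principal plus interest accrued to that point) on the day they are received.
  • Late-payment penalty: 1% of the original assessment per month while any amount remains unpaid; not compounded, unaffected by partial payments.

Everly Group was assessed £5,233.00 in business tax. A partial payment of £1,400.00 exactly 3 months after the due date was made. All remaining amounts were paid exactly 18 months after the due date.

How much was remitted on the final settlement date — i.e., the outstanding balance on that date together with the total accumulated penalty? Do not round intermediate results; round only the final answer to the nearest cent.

Balance at month 3: £5,233.0000 × (1 + 0.014)^3 = £5,455.8774…
After £1,400.00 payment: £5,455.8774… − £1,400.00 = £4,055.8774…
Balance at month 18: £4,055.8774… × (1 + 0.014)^15 = £4,996.3648…
Penalty: 18 × 1% × £5,233.00 = £941.94
Final settlement = outstanding balance + penalty = £4,996.3648… + £941.94 = £5,938.30

£5,938.30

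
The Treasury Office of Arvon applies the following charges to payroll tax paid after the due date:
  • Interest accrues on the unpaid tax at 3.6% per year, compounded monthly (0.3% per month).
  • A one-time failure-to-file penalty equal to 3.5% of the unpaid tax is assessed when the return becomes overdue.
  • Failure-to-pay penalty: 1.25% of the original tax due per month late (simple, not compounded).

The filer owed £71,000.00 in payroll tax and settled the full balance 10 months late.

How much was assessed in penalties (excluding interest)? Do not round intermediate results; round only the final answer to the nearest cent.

£11,360.00

Failure-to-file penalty: 3.5% × £71,000.00 = £2,485.00
Failure-to-pay penalty = 1.25% × £71,000.00 × 10 mo = £8,875.00
Total penalty = £2,485.00 + £8,875.00 = £11,360.00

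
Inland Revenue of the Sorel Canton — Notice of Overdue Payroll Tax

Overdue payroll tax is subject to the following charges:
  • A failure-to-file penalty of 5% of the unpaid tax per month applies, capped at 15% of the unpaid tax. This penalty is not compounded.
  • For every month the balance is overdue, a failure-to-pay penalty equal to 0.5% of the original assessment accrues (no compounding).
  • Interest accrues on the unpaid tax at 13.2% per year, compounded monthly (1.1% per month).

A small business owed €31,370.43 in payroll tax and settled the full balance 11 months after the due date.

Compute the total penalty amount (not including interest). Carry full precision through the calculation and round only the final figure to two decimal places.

Failure-to-file: 11 × 5% × €31,370.43 = €17,253.74…, capped at 15% × €31,370.43 = €4,705.56…
Failure-to-pay penalty = 0.5% × €31,370.43 × 11 mo = €1,725.37…
Total penalty = €4,705.56… + €1,725.37… = €6,430.94

€6,430.94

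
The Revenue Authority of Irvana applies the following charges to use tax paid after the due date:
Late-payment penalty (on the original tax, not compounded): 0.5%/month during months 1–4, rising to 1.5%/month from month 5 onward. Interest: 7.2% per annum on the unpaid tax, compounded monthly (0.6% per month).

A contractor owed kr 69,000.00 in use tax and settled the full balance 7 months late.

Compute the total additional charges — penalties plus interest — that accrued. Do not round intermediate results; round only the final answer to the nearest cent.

Penalty, months 1–4: 4 × 0.5% × kr 69,000.00 = kr 1,380.00
Penalty, months 5–7: 3 × 1.5% × kr 69,000.00 = kr 3,105.00
Interest: kr 69,000.00 × ((1 + 0.006)^7 − 1) = kr 69,000.00 × 0.0427636… = kr 2,950.6888…
Penalties + interest = kr 4,485.0000 + kr 2,950.6888… = kr 7,435.69

kr 7,435.69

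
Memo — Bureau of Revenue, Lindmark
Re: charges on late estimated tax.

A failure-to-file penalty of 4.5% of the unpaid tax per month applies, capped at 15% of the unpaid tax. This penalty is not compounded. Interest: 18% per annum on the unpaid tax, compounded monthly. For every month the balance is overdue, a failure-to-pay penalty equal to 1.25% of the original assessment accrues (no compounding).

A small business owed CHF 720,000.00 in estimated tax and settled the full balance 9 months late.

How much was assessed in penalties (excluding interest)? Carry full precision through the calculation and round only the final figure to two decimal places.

Failure-to-file: 9 × 4.5% × CHF 720,000.00 = CHF 291,600.00, capped at 15% × CHF 720,000.00 = CHF 108,000.00
Failure-to-pay penalty: 9 × 1.25% × CHF 720,000.00 = CHF 81,000.00
Total penalty = CHF 108,000.00 + CHF 81,000.00 = CHF 189,000.00

CHF 189,000.00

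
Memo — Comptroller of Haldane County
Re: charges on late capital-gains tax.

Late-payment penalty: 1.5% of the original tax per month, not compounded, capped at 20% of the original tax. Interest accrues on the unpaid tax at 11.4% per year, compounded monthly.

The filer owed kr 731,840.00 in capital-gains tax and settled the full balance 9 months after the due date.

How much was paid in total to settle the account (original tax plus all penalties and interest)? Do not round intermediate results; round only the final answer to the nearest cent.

kr 895,641.93

Penalty: 9 × 1.5% × kr 731,840.00 = kr 98,798.40 (below the 20% cap of kr 146,368.00)
Interest (11.4%/yr ÷ 12 = 0.95%/month): kr 731,840.00 × ((1 + 0.0095)^9 − 1) = kr 65,003.5332…
Total = kr 731,840.00 + kr 98,798.4000 + kr 65,003.5332… = kr 895,641.93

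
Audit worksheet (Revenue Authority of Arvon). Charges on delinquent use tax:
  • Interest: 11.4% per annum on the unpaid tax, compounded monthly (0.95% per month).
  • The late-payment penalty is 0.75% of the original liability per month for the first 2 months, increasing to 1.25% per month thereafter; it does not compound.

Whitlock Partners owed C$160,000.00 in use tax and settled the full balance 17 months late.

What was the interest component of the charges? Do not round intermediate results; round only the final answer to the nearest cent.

Interest: C$160,000.00 × ((1 + 0.0095)^17 − 1) = C$160,000.00 × 0.1743769… = C$27,900.3021…

C$27,900.30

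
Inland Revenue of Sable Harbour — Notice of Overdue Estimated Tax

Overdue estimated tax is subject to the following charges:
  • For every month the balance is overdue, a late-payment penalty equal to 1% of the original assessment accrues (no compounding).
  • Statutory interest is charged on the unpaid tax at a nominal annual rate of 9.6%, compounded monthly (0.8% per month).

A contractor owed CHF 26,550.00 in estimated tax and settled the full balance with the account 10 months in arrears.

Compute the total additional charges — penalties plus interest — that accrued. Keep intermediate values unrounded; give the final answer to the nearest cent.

CHF 4,857.12

Late-payment penalty = 1% × CHF 26,550.00 × 10 mo = CHF 2,655.00
Interest: CHF 26,550.00 × ((1 + 0.008)^10 − 1) = CHF 26,550.00 × 0.0829423… = CHF 2,202.1183…
Penalties + interest = CHF 2,655.0000 + CHF 2,202.1183… = CHF 4,857.12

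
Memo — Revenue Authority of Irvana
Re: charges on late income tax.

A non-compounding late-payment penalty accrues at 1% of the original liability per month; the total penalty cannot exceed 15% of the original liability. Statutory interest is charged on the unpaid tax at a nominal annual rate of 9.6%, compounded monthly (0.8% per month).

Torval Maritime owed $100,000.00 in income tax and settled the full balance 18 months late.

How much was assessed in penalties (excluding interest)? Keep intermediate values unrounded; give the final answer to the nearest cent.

Penalty (uncapped): 18 × 1% × $100,000.00 = $18,000.00; cap = 15% × $100,000.00 = $15,000.00 → penalty = $15,000.00

$15,000.00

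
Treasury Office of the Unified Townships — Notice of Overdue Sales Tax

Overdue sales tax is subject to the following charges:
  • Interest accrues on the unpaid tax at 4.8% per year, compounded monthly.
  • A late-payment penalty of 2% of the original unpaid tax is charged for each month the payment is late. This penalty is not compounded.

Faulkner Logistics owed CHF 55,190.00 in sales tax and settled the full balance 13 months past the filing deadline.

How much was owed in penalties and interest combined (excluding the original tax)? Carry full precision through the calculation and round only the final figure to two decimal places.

CHF 17,289.18

Late-payment penalty: 13 × 2% × CHF 55,190.00 = CHF 14,349.40
Interest (4.8%/yr ÷ 12 = 0.4%/month): CHF 55,190.00 × ((1 + 0.004)^13 − 1) = CHF 2,939.7775…
Penalties + interest = CHF 14,349.4000 + CHF 2,939.7775… = CHF 17,289.18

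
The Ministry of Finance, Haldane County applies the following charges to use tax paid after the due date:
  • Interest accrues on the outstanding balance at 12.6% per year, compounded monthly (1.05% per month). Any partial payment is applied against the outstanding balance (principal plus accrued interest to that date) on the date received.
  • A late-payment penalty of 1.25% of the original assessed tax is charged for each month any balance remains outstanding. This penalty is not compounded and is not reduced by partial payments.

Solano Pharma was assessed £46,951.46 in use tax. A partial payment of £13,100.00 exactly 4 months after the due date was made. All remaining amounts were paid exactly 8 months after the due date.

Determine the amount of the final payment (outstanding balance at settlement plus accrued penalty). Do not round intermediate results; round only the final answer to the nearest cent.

Balance at month 4: £46,951.4600 × (1 + 0.0105)^4 = £48,954.6977…
After £13,100.00 payment: £48,954.6977… − £13,100.00 = £35,854.6977…
Balance at month 8: £35,854.6977… × (1 + 0.0105)^4 = £37,384.4793…
Penalty: 8 × 1.25% × £46,951.46 = £4,695.15…
Final settlement = outstanding balance + penalty = £37,384.4793… + £4,695.15… = £42,079.63

£42,079.63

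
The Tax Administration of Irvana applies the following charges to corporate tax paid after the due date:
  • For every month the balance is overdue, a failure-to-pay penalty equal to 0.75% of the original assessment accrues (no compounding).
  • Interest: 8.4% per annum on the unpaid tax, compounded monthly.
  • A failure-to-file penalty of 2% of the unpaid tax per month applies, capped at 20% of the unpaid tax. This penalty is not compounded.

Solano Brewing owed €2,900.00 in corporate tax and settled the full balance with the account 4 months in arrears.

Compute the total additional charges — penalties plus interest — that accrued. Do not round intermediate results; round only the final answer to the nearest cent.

Failure-to-file: 4 × 2% × €2,900.00 = €232.00 (under the 20% cap)
Failure-to-pay penalty = 0.75% × €2,900.00 × 4 mo = €87.00
Interest (8.4%/yr ÷ 12 = 0.7%/month): €2,900.00 × ((1 + 0.007)^4 − 1) = €82.0566…
Penalties + interest = €319.0000 + €82.0566… = €401.06

€401.06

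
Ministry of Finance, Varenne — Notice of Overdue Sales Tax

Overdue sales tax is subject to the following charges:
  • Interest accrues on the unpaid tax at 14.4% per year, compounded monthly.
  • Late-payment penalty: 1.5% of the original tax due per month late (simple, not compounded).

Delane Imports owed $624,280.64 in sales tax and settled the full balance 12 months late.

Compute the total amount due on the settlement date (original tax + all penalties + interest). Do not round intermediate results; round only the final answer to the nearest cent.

$832,724.59

Late-payment penalty: 12 × 1.5% × $624,280.64 = $112,370.52…
Interest (14.4%/yr ÷ 12 = 1.2%/month): $624,280.64 × ((1 + 0.012)^12 − 1) = $96,073.4345…
Total = $624,280.64 + $112,370.5152 + $96,073.4345… = $832,724.59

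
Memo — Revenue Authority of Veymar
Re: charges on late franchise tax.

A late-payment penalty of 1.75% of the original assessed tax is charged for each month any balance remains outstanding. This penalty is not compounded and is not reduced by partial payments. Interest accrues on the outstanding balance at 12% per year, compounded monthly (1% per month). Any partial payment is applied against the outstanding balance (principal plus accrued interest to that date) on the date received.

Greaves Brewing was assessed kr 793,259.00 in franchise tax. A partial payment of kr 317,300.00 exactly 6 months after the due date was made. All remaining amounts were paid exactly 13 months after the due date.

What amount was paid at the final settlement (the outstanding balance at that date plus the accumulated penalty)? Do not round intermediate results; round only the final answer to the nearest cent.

kr 743,080.61

Balance at month 6: kr 793,259.0000 × (1 + 0.01)^6 = kr 842,060.4131…
After kr 317,300.00 payment: kr 842,060.4131… − kr 317,300.00 = kr 524,760.4131…
Balance at month 13: kr 524,760.4131… × (1 + 0.01)^7 = kr 562,614.1903…
Penalty: 13 × 1.75% × kr 793,259.00 = kr 180,466.42…
Final settlement = outstanding balance + penalty = kr 562,614.1903… + kr 180,466.42… = kr 743,080.61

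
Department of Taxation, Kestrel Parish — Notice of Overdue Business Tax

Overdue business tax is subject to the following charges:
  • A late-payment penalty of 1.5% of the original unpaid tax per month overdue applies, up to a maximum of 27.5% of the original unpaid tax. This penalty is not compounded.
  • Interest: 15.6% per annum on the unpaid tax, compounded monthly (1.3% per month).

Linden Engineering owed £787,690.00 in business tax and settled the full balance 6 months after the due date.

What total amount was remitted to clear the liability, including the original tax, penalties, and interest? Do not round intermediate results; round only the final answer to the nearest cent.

£922,053.66

Penalty: 6 × 1.5% × £787,690.00 = £70,892.10 (below the 27.5% cap of £216,614.75)
Interest: £787,690.00 × ((1 + 0.013)^6 − 1) = £787,690.00 × 0.0805794… = £63,471.5645…
Total = £787,690.00 + £70,892.1000 + £63,471.5645… = £922,053.66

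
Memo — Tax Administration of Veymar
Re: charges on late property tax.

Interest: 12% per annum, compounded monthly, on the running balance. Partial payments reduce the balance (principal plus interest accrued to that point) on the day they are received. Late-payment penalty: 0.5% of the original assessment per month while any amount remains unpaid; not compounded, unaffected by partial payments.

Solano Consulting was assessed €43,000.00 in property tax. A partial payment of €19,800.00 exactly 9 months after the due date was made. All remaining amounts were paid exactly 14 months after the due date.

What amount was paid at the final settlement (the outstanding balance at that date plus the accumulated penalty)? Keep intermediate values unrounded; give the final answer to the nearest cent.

€31,627.39

Monthly rate = 12% ÷ 12 = 1%
Balance at month 9: €43,000.0000 × (1 + 0.01)^9 = €47,028.4667…
After €19,800.00 payment: €47,028.4667… − €19,800.00 = €27,228.4667…
Balance at month 14: €27,228.4667… × (1 + 0.01)^5 = €28,617.3922…
Penalty: 14 × 0.5% × €43,000.00 = €3,010.00
Final settlement = outstanding balance + penalty = €28,617.3922… + €3,010.00 = €31,627.39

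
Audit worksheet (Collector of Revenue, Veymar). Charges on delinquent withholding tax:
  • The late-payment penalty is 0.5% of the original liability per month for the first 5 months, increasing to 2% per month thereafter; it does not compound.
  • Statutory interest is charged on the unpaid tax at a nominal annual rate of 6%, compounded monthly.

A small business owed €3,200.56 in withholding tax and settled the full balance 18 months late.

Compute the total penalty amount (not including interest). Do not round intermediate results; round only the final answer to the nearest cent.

€912.16

Penalty, months 1–5: 5 × 0.5% × €3,200.56 = €80.01…
Penalty, months 6–18: 13 × 2% × €3,200.56 = €832.15…
Total penalty = €80.01… + €832.15… = €912.16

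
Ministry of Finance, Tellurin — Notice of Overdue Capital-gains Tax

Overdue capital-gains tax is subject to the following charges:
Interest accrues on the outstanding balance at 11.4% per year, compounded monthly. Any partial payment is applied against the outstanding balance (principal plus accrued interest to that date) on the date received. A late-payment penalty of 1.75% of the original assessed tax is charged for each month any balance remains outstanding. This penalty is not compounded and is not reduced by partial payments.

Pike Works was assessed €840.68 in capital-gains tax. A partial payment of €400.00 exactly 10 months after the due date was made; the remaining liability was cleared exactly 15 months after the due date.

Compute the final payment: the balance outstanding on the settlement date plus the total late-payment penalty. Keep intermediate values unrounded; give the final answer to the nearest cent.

€770.09

Monthly rate = 11.4% ÷ 12 = 0.95%
Balance at month 10: €840.6800 × (1 + 0.0095)^10 = €924.0468…
After €400.00 payment: €924.0468… − €400.00 = €524.0468…
Balance at month 15: €524.0468… × (1 + 0.0095)^5 = €549.4164…
Penalty: 15 × 1.75% × €840.68 = €220.68…
Final settlement = outstanding balance + penalty = €549.4164… + €220.68… = €770.09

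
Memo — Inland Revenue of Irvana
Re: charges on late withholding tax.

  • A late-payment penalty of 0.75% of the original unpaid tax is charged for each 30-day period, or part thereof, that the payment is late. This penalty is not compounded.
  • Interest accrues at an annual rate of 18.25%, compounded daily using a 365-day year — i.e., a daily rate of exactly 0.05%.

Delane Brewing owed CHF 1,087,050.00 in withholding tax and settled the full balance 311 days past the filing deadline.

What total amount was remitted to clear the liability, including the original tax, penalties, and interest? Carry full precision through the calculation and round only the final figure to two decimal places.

Penalty periods: ⌈311/30⌉ = 11; penalty = 11 × 0.75% × CHF 1,087,050.00 = CHF 89,681.63…
Interest: CHF 1,087,050.00 × ((1 + 0.0005)^311 − 1) = CHF 1,087,050.00 × 0.16819654… = CHF 182,838.0452…
Total = CHF 1,087,050.00 + CHF 89,681.6250 + CHF 182,838.0452… = CHF 1,359,569.67

CHF 1,359,569.67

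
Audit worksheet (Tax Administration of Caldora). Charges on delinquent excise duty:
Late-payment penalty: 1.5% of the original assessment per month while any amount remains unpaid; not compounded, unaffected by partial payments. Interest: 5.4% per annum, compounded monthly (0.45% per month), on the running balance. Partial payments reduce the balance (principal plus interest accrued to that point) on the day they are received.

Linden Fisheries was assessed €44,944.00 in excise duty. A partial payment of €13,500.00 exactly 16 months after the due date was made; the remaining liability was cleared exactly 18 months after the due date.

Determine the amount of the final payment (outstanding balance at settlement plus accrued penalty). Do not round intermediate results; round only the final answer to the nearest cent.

€47,240.22

Balance at month 16: €44,944.0000 × (1 + 0.0045)^16 = €48,291.5093…
After €13,500.00 payment: €48,291.5093… − €13,500.00 = €34,791.5093…
Balance at month 18: €34,791.5093… × (1 + 0.0045)^2 = €35,105.3374…
Penalty: 18 × 1.5% × €44,944.00 = €12,134.88
Final settlement = outstanding balance + penalty = €35,105.3374… + €12,134.88 = €47,240.22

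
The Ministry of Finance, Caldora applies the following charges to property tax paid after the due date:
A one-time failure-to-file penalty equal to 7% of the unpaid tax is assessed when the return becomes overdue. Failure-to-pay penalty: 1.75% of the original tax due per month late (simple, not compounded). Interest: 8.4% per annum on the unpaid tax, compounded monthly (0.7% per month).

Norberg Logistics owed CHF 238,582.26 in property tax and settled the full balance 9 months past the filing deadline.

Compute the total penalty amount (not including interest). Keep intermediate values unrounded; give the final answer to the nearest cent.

Failure-to-file penalty: 7% × CHF 238,582.26 = CHF 16,700.76…
Failure-to-pay penalty: 9 × 1.75% × CHF 238,582.26 = CHF 37,576.71…
Total penalty = CHF 16,700.76… + CHF 37,576.71… = CHF 54,277.46

CHF 54,277.46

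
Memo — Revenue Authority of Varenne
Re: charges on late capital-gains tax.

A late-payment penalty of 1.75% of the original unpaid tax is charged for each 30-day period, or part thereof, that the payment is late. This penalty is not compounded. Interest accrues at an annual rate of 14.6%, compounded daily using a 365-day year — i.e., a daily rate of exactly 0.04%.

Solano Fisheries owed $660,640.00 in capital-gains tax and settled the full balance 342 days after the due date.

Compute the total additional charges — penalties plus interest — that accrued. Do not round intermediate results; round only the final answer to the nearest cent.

Penalty periods: ⌈342/30⌉ = 12; penalty = 12 × 1.75% × $660,640.00 = $138,734.40
Interest: $660,640.00 × ((1 + 0.0004)^342 − 1) = $660,640.00 × 0.14656744… = $96,828.3160…
Penalties + interest = $138,734.4000 + $96,828.3160… = $235,562.72

$235,562.72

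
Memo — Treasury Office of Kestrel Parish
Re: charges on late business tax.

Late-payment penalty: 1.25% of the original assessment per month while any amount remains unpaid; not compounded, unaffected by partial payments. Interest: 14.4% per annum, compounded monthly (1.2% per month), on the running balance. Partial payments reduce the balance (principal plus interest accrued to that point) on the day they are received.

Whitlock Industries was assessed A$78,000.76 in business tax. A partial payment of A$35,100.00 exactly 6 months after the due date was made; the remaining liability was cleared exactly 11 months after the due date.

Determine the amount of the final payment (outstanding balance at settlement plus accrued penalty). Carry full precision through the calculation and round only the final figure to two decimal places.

A$62,405.36

Balance at month 6: A$78,000.7600 × (1 + 0.012)^6 = A$83,788.0164…
After A$35,100.00 payment: A$83,788.0164… − A$35,100.00 = A$48,688.0164…
Balance at month 11: A$48,688.0164… × (1 + 0.012)^5 = A$51,680.2546…
Penalty: 11 × 1.25% × A$78,000.76 = A$10,725.10…
Final settlement = outstanding balance + penalty = A$51,680.2546… + A$10,725.10… = A$62,405.36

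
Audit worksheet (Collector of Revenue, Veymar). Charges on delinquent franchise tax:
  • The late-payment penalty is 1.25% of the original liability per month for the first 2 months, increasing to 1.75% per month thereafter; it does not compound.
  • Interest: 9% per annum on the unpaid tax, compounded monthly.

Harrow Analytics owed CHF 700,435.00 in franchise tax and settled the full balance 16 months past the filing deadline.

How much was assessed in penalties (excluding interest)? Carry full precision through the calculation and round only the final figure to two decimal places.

Penalty, months 1–2: 2 × 1.25% × CHF 700,435.00 = CHF 17,510.88…
Penalty, months 3–16: 14 × 1.75% × CHF 700,435.00 = CHF 171,606.58…
Total penalty = CHF 17,510.88… + CHF 171,606.58… = CHF 189,117.45

CHF 189,117.45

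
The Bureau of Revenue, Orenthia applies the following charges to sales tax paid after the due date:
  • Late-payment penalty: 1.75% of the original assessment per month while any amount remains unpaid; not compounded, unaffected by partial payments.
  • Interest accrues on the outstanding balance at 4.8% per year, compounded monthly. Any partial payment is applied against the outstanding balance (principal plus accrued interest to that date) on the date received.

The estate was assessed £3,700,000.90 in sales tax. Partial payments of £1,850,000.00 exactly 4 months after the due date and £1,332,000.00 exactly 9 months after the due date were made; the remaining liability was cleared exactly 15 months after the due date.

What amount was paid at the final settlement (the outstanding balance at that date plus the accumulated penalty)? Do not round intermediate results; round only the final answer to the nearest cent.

Monthly rate = 4.8% ÷ 12 = 0.4%
Balance at month 4: £3,700,000.9000 × (1 + 0.004)^4 = £3,759,557.0626…
After £1,850,000.00 payment: £3,759,557.0626… − £1,850,000.00 = £1,909,557.0626…
Balance at month 9: £1,909,557.0626… × (1 + 0.004)^5 = £1,948,054.9576…
After £1,332,000.00 payment: £1,948,054.9576… − £1,332,000.00 = £616,054.9576…
Balance at month 15: £616,054.9576… × (1 + 0.004)^6 = £630,988.9207…
Penalty: 15 × 1.75% × £3,700,000.90 = £971,250.24…
Final settlement = outstanding balance + penalty = £630,988.9207… + £971,250.24… = £1,602,239.16

£1,602,239.16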